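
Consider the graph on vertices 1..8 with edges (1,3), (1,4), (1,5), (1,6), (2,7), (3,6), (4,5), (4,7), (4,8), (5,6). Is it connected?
Yes (BFS from 1 visits [1, 3, 4, 5, 6, 7, 8, 2] — all 8 vertices reached)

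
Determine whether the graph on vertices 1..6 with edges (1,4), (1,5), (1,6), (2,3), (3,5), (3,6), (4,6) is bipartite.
No (odd cycle of length 3: 6 -> 1 -> 4 -> 6)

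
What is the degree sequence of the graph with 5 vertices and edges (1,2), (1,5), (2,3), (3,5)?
[2, 2, 2, 2, 0] (degrees: deg(1)=2, deg(2)=2, deg(3)=2, deg(4)=0, deg(5)=2)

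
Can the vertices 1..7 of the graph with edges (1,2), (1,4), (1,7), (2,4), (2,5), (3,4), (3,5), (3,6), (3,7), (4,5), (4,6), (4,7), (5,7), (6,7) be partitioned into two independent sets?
No (odd cycle of length 3: 2 -> 1 -> 4 -> 2)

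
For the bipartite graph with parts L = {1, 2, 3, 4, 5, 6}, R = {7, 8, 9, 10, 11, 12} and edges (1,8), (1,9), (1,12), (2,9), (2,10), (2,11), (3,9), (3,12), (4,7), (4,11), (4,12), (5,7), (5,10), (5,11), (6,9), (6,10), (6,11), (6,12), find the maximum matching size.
6 (matching: (1,8), (2,11), (3,9), (4,12), (5,7), (6,10); upper bound min(|L|,|R|) = min(6,6) = 6)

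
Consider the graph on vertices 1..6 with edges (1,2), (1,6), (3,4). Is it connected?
No, it has 3 components: {1, 2, 6}, {3, 4}, {5}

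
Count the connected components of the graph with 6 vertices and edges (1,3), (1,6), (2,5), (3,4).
2 (components: {1, 3, 4, 6}, {2, 5})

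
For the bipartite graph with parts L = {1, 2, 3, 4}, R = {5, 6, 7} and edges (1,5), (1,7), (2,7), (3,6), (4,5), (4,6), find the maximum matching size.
3 (matching: (1,7), (3,6), (4,5); upper bound min(|L|,|R|) = min(4,3) = 3)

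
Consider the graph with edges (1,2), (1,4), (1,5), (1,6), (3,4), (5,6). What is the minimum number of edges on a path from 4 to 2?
2 (path: 4 -> 1 -> 2, 2 edges)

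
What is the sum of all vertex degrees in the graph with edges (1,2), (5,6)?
4 (handshake: sum of degrees = 2|E| = 2 x 2 = 4)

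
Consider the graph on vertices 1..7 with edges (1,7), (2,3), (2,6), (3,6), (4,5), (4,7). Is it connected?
No, it has 2 components: {1, 4, 5, 7}, {2, 3, 6}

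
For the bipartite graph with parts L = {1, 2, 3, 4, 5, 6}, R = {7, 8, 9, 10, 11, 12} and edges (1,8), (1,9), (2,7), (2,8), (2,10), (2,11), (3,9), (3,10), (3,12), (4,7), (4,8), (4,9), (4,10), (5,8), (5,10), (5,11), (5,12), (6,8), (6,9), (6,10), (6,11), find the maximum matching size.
6 (matching: (1,9), (2,11), (3,12), (4,7), (5,8), (6,10); upper bound min(|L|,|R|) = min(6,6) = 6)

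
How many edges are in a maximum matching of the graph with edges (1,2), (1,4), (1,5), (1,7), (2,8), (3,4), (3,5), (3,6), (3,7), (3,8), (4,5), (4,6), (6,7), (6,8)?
4 (matching: (1,7), (2,8), (3,6), (4,5); upper bound floor(n/2) = floor(8/2) = 4)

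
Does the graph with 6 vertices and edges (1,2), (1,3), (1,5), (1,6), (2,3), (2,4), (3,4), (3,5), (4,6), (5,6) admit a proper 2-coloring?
No (odd cycle of length 3: 6 -> 1 -> 5 -> 6)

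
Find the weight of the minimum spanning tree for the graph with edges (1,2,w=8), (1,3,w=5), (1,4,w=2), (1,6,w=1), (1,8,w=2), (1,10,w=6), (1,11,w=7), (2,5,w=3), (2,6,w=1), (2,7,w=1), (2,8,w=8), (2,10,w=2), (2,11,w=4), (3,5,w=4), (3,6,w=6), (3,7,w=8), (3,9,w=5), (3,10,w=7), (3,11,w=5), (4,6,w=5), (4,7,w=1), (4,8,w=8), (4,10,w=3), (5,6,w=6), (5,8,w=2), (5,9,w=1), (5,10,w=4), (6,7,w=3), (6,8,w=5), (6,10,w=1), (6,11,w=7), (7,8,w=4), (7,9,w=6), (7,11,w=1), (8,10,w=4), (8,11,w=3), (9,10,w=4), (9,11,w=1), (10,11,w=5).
14 (MST edges: (1,6,w=1), (1,8,w=2), (2,6,w=1), (2,7,w=1), (3,5,w=4), (4,7,w=1), (5,9,w=1), (6,10,w=1), (7,11,w=1), (9,11,w=1); sum of weights 1 + 2 + 1 + 1 + 4 + 1 + 1 + 1 + 1 + 1 = 14)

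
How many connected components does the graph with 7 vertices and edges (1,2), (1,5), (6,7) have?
4 (components: {1, 2, 5}, {3}, {4}, {6, 7})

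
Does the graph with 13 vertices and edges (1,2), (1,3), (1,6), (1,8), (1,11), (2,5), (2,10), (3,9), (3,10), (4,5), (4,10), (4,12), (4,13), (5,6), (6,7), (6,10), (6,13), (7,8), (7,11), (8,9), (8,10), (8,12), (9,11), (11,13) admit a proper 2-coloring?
Yes. Partition: {1, 5, 7, 9, 10, 12, 13}, {2, 3, 4, 6, 8, 11}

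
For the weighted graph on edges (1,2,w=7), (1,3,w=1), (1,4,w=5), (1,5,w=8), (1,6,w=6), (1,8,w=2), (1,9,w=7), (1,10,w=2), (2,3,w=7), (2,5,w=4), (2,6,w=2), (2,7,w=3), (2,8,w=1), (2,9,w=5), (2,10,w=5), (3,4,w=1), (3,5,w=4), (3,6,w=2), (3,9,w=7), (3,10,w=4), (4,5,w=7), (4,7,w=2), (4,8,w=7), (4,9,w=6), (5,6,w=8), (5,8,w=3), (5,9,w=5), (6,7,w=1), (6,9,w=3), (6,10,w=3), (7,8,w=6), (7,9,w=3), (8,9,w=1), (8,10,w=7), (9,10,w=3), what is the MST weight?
14 (MST edges: (1,3,w=1), (1,8,w=2), (1,10,w=2), (2,6,w=2), (2,8,w=1), (3,4,w=1), (5,8,w=3), (6,7,w=1), (8,9,w=1); sum of weights 1 + 2 + 2 + 2 + 1 + 1 + 3 + 1 + 1 = 14)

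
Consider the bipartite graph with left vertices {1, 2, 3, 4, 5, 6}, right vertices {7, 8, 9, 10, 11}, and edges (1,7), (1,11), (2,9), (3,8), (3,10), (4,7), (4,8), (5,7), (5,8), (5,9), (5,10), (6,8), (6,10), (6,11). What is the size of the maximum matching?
5 (matching: (1,11), (2,9), (3,10), (4,8), (5,7); upper bound min(|L|,|R|) = min(6,5) = 5)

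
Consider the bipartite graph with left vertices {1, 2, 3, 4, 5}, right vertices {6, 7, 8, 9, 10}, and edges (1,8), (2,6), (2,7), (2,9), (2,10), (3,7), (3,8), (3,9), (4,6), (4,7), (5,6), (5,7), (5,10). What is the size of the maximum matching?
5 (matching: (1,8), (2,10), (3,9), (4,7), (5,6); upper bound min(|L|,|R|) = min(5,5) = 5)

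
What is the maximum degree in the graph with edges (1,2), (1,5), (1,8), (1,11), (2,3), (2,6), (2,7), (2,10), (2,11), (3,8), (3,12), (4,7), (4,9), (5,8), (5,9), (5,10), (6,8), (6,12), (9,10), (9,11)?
6 (attained at vertex 2)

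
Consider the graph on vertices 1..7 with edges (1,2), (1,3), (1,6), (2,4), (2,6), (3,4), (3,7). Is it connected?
No, it has 2 components: {1, 2, 3, 4, 6, 7}, {5}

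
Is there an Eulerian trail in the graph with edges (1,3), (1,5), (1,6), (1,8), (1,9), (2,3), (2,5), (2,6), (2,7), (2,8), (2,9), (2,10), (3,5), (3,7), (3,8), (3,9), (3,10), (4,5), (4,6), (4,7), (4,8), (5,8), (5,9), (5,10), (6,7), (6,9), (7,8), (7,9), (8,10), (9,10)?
No (8 vertices have odd degree: {1, 2, 3, 5, 6, 8, 9, 10}; Eulerian path requires 0 or 2)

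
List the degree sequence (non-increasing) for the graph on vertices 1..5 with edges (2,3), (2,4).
[2, 1, 1, 0, 0] (degrees: deg(1)=0, deg(2)=2, deg(3)=1, deg(4)=1, deg(5)=0)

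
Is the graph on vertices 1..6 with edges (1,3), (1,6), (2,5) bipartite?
Yes. Partition: {1, 2, 4}, {3, 5, 6}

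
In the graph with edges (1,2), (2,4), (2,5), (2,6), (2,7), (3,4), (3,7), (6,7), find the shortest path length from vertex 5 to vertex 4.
2 (path: 5 -> 2 -> 4, 2 edges)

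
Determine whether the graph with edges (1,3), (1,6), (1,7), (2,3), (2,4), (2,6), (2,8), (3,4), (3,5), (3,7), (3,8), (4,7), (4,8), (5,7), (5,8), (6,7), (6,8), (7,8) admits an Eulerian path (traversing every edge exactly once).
Yes (the graph is connected and exactly 2 vertices have odd degree: {1, 5}; any Eulerian path must start and end at those)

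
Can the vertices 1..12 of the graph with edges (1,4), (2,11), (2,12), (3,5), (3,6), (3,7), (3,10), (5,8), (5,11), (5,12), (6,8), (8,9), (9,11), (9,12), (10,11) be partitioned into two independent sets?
Yes. Partition: {1, 2, 5, 6, 7, 9, 10}, {3, 4, 8, 11, 12}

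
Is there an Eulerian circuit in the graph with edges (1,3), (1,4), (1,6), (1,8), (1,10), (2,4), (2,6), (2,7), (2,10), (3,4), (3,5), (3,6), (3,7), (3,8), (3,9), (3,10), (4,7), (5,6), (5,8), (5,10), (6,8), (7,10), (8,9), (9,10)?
No (4 vertices have odd degree: {1, 6, 8, 9}; Eulerian circuit requires 0)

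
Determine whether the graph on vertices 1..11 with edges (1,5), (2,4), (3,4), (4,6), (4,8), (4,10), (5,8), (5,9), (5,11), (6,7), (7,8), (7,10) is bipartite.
Yes. Partition: {1, 2, 3, 6, 8, 9, 10, 11}, {4, 5, 7}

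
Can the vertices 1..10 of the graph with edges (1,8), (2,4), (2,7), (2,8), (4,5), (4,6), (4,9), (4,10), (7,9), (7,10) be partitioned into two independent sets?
Yes. Partition: {1, 2, 3, 5, 6, 9, 10}, {4, 7, 8}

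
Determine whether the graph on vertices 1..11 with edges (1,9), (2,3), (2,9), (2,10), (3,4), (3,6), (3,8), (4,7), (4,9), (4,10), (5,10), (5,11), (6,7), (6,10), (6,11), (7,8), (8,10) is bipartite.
Yes. Partition: {1, 2, 4, 5, 6, 8}, {3, 7, 9, 10, 11}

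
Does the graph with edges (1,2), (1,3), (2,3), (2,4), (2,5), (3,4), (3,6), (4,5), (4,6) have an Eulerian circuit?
Yes (the graph is connected and all 6 vertices have even degree)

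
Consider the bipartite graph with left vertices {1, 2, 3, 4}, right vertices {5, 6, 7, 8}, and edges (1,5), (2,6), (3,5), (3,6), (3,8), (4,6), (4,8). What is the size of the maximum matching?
3 (matching: (1,5), (2,6), (3,8); upper bound min(|L|,|R|) = min(4,4) = 4)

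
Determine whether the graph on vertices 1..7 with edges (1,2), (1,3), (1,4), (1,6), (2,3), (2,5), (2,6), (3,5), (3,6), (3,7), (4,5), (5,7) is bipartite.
No (odd cycle of length 3: 3 -> 1 -> 2 -> 3)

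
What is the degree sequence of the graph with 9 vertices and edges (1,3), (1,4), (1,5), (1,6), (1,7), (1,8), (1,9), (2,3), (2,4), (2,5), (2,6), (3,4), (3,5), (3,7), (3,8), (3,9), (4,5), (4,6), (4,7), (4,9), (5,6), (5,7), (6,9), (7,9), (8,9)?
[7, 7, 7, 6, 6, 5, 5, 4, 3] (degrees: deg(1)=7, deg(2)=4, deg(3)=7, deg(4)=7, deg(5)=6, deg(6)=5, deg(7)=5, deg(8)=3, deg(9)=6)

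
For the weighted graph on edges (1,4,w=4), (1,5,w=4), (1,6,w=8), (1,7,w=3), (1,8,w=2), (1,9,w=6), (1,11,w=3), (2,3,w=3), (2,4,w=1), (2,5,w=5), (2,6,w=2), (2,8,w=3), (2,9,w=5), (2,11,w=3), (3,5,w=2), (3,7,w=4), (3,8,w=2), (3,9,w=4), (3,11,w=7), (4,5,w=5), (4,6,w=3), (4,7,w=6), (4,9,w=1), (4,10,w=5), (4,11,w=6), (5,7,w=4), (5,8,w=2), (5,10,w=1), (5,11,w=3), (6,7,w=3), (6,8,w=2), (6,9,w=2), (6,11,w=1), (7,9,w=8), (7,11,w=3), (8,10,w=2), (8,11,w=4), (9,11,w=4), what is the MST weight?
17 (MST edges: (1,7,w=3), (1,8,w=2), (2,4,w=1), (2,6,w=2), (3,5,w=2), (3,8,w=2), (4,9,w=1), (5,10,w=1), (6,8,w=2), (6,11,w=1); sum of weights 3 + 2 + 1 + 2 + 2 + 2 + 1 + 1 + 2 + 1 = 17)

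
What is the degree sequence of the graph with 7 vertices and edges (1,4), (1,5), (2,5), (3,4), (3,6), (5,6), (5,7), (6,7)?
[4, 3, 2, 2, 2, 2, 1] (degrees: deg(1)=2, deg(2)=1, deg(3)=2, deg(4)=2, deg(5)=4, deg(6)=3, deg(7)=2)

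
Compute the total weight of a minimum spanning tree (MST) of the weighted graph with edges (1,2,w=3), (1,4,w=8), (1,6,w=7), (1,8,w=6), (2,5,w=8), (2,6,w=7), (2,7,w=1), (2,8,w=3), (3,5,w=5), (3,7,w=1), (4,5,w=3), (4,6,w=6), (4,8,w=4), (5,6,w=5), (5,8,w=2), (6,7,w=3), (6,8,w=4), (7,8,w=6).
16 (MST edges: (1,2,w=3), (2,7,w=1), (2,8,w=3), (3,7,w=1), (4,5,w=3), (5,8,w=2), (6,7,w=3); sum of weights 3 + 1 + 3 + 1 + 3 + 2 + 3 = 16)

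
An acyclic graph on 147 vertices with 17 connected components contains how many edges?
130 (Each of the 17 component trees on V_i vertices has V_i - 1 edges; summing gives V - C = 147 - 17 = 130)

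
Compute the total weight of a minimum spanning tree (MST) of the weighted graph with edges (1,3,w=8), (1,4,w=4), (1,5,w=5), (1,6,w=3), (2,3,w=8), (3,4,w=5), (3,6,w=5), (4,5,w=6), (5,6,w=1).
21 (MST edges: (1,4,w=4), (1,6,w=3), (2,3,w=8), (3,4,w=5), (5,6,w=1); sum of weights 4 + 3 + 8 + 5 + 1 = 21)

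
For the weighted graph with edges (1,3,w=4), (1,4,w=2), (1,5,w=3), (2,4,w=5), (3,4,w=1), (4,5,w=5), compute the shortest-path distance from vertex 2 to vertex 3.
6 (path: 2 -> 4 -> 3; weights 5 + 1 = 6)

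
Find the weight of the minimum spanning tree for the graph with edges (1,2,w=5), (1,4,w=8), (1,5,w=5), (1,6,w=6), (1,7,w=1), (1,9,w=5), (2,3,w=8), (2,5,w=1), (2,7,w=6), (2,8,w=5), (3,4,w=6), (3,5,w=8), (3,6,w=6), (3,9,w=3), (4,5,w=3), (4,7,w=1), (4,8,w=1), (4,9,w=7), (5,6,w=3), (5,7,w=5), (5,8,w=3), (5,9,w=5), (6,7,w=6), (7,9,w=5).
18 (MST edges: (1,7,w=1), (1,9,w=5), (2,5,w=1), (3,9,w=3), (4,5,w=3), (4,7,w=1), (4,8,w=1), (5,6,w=3); sum of weights 1 + 5 + 1 + 3 + 3 + 1 + 1 + 3 = 18)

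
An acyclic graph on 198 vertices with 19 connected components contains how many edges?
179 (Each of the 19 component trees on V_i vertices has V_i - 1 edges; summing gives V - C = 198 - 19 = 179)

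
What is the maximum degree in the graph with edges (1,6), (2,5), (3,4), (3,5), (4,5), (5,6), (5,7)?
5 (attained at vertex 5)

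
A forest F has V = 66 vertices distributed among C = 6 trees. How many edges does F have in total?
60 (Each of the 6 component trees on V_i vertices has V_i - 1 edges; summing gives V - C = 66 - 6 = 60)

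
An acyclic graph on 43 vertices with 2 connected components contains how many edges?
41 (Each of the 2 component trees on V_i vertices has V_i - 1 edges; summing gives V - C = 43 - 2 = 41)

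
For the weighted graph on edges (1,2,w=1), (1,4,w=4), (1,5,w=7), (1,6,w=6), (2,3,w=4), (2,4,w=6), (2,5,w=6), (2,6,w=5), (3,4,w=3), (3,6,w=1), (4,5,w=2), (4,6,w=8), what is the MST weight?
11 (MST edges: (1,2,w=1), (1,4,w=4), (3,4,w=3), (3,6,w=1), (4,5,w=2); sum of weights 1 + 4 + 3 + 1 + 2 = 11)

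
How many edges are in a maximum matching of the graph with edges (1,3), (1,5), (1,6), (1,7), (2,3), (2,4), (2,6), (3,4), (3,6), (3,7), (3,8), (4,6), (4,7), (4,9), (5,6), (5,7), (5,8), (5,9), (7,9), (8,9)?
4 (matching: (1,7), (2,6), (3,8), (4,9); upper bound floor(n/2) = floor(9/2) = 4)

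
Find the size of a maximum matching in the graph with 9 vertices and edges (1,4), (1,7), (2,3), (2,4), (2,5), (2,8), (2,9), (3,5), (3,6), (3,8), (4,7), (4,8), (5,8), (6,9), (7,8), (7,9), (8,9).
4 (matching: (2,5), (3,6), (4,7), (8,9); upper bound floor(n/2) = floor(9/2) = 4)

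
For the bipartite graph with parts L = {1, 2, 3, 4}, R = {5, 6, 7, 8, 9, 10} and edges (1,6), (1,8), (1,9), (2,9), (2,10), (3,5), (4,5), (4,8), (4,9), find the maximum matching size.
4 (matching: (1,9), (2,10), (3,5), (4,8); upper bound min(|L|,|R|) = min(4,6) = 4)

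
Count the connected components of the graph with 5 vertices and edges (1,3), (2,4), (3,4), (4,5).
1 (components: {1, 2, 3, 4, 5})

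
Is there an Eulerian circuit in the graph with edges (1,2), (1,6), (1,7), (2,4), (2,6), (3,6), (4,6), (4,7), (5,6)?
No (6 vertices have odd degree: {1, 2, 3, 4, 5, 6}; Eulerian circuit requires 0)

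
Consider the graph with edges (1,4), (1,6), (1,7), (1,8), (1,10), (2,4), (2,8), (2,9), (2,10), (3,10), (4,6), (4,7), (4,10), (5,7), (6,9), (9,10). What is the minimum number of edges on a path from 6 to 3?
3 (path: 6 -> 4 -> 10 -> 3, 3 edges)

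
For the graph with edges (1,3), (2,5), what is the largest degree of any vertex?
1 (attained at vertices 1, 2, 3, 5)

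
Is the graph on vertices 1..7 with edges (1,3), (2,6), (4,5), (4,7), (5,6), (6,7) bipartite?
Yes. Partition: {1, 2, 5, 7}, {3, 4, 6}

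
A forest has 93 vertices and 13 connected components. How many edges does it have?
80 (Each of the 13 component trees on V_i vertices has V_i - 1 edges; summing gives V - C = 93 - 13 = 80)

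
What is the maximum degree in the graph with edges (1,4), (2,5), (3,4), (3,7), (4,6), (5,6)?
3 (attained at vertex 4)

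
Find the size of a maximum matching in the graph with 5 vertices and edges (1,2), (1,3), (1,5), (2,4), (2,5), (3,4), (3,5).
2 (matching: (2,4), (3,5); upper bound floor(n/2) = floor(5/2) = 2)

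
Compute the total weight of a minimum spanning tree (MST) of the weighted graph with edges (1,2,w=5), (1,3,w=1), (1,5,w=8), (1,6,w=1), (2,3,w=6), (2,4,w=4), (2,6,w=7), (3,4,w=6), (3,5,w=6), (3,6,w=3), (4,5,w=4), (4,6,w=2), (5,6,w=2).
10 (MST edges: (1,3,w=1), (1,6,w=1), (2,4,w=4), (4,6,w=2), (5,6,w=2); sum of weights 1 + 1 + 4 + 2 + 2 = 10)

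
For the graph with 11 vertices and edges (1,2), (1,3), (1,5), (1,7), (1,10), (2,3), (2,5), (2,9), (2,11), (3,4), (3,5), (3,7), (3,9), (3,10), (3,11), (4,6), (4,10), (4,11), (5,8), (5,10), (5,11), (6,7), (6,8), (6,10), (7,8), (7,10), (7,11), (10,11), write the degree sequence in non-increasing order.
[8, 7, 6, 6, 6, 5, 5, 4, 4, 3, 2] (degrees: deg(1)=5, deg(2)=5, deg(3)=8, deg(4)=4, deg(5)=6, deg(6)=4, deg(7)=6, deg(8)=3, deg(9)=2, deg(10)=7, deg(11)=6)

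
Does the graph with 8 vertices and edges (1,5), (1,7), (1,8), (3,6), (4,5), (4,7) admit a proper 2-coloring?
Yes. Partition: {1, 2, 3, 4}, {5, 6, 7, 8}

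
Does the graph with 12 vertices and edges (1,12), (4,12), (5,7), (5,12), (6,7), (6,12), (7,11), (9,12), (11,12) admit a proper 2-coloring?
Yes. Partition: {1, 2, 3, 4, 5, 6, 8, 9, 10, 11}, {7, 12}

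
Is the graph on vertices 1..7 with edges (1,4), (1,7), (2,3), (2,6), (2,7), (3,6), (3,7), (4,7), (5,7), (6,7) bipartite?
No (odd cycle of length 3: 7 -> 1 -> 4 -> 7)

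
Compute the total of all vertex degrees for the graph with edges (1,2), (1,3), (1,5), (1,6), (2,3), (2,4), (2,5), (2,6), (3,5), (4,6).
20 (handshake: sum of degrees = 2|E| = 2 x 10 = 20)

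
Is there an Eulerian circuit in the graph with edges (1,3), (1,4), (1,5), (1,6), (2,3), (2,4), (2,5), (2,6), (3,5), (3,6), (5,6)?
Yes (the graph is connected and all 6 vertices have even degree)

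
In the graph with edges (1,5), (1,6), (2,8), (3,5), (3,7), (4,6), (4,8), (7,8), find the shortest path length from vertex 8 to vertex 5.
3 (path: 8 -> 7 -> 3 -> 5, 3 edges)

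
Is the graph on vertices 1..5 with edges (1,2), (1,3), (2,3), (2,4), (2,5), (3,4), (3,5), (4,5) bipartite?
No (odd cycle of length 3: 2 -> 1 -> 3 -> 2)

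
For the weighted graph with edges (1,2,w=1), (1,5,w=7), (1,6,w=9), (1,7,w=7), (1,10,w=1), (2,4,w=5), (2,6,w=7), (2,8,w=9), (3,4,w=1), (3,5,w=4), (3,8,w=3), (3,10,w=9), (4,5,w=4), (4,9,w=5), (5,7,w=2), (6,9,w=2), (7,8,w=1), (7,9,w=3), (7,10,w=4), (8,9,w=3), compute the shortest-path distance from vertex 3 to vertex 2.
6 (path: 3 -> 4 -> 2; weights 1 + 5 = 6)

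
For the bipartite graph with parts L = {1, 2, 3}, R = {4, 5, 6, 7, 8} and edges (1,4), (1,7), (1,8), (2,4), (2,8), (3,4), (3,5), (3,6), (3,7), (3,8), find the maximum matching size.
3 (matching: (1,7), (2,8), (3,6); upper bound min(|L|,|R|) = min(3,5) = 3)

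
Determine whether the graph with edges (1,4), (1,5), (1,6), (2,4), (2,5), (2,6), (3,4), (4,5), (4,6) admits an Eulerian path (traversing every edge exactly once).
No (6 vertices have odd degree: {1, 2, 3, 4, 5, 6}; Eulerian path requires 0 or 2)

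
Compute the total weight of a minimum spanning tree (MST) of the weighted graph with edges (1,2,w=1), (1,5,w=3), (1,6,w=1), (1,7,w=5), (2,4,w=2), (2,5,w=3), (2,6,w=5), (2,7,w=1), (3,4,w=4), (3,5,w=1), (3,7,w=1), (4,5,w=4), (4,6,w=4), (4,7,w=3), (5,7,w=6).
7 (MST edges: (1,2,w=1), (1,6,w=1), (2,4,w=2), (2,7,w=1), (3,5,w=1), (3,7,w=1); sum of weights 1 + 1 + 2 + 1 + 1 + 1 = 7)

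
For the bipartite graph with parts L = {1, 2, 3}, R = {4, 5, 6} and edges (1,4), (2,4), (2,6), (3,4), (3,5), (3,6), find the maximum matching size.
3 (matching: (1,4), (2,6), (3,5); upper bound min(|L|,|R|) = min(3,3) = 3)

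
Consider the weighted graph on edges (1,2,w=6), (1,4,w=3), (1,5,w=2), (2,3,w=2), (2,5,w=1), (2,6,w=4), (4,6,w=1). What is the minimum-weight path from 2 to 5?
1 (path: 2 -> 5; weights 1 = 1)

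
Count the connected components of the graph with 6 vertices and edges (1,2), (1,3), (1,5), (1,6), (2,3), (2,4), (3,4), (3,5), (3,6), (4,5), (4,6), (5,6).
1 (components: {1, 2, 3, 4, 5, 6})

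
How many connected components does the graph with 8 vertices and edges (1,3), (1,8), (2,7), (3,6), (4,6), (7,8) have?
2 (components: {1, 2, 3, 4, 6, 7, 8}, {5})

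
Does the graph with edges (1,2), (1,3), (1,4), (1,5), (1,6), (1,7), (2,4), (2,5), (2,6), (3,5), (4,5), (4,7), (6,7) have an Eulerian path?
Yes (the graph is connected and exactly 2 vertices have odd degree: {6, 7}; any Eulerian path must start and end at those)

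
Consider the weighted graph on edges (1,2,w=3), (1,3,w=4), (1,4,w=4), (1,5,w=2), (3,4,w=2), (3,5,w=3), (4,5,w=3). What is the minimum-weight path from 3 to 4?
2 (path: 3 -> 4; weights 2 = 2)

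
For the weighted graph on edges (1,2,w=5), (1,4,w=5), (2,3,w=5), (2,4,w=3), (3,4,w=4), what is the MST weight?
12 (MST edges: (1,4,w=5), (2,4,w=3), (3,4,w=4); sum of weights 5 + 3 + 4 = 12)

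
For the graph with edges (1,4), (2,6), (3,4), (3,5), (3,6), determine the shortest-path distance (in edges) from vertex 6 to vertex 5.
2 (path: 6 -> 3 -> 5, 2 edges)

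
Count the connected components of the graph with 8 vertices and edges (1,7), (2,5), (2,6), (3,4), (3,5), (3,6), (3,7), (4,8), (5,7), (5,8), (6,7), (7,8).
1 (components: {1, 2, 3, 4, 5, 6, 7, 8})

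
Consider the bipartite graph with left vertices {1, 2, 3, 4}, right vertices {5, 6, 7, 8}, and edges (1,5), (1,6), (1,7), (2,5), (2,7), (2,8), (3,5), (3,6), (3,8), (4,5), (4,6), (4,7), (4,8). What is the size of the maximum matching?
4 (matching: (1,7), (2,8), (3,6), (4,5); upper bound min(|L|,|R|) = min(4,4) = 4)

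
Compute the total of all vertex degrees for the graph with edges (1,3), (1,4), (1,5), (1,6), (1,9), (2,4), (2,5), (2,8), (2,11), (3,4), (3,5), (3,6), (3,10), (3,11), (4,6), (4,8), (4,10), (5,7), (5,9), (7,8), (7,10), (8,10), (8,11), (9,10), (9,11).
50 (handshake: sum of degrees = 2|E| = 2 x 25 = 50)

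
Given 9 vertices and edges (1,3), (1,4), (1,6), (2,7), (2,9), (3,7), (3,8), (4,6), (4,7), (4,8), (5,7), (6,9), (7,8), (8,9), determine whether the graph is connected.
Yes (BFS from 1 visits [1, 3, 4, 6, 7, 8, 9, 2, 5] — all 9 vertices reached)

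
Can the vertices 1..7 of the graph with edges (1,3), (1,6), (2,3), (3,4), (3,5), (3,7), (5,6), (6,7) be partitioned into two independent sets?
Yes. Partition: {1, 2, 4, 5, 7}, {3, 6}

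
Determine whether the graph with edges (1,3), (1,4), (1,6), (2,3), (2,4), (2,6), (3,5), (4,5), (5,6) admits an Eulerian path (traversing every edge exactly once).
No (6 vertices have odd degree: {1, 2, 3, 4, 5, 6}; Eulerian path requires 0 or 2)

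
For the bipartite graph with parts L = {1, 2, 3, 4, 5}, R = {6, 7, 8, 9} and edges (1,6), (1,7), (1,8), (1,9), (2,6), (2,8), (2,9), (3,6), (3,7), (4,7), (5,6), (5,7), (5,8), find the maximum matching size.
4 (matching: (1,9), (2,8), (3,7), (5,6); upper bound min(|L|,|R|) = min(5,4) = 4)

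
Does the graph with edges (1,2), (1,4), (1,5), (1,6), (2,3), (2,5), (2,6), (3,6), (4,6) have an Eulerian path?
Yes — and in fact it has an Eulerian circuit (the graph is connected and all 6 vertices have even degree)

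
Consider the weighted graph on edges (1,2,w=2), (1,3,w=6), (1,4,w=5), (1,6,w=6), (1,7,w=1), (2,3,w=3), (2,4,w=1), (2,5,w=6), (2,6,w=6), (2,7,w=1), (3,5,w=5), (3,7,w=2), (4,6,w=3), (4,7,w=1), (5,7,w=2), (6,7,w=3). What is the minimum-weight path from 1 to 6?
4 (path: 1 -> 7 -> 6; weights 1 + 3 = 4)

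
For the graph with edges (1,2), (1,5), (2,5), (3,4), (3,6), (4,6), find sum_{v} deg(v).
12 (handshake: sum of degrees = 2|E| = 2 x 6 = 12)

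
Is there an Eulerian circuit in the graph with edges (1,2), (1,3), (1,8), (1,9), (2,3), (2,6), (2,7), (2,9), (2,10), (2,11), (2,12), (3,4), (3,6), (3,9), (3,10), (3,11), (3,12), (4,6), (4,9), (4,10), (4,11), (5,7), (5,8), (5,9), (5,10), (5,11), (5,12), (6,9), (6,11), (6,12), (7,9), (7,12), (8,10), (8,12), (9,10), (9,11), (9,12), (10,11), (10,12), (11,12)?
No (2 vertices have odd degree: {4, 12}; Eulerian circuit requires 0)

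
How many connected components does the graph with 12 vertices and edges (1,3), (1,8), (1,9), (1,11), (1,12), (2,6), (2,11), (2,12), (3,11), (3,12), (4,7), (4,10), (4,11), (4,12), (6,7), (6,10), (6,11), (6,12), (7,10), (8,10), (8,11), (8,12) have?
2 (components: {1, 2, 3, 4, 6, 7, 8, 9, 10, 11, 12}, {5})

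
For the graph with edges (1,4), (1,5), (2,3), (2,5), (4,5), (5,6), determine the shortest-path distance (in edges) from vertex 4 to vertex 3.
3 (path: 4 -> 5 -> 2 -> 3, 3 edges)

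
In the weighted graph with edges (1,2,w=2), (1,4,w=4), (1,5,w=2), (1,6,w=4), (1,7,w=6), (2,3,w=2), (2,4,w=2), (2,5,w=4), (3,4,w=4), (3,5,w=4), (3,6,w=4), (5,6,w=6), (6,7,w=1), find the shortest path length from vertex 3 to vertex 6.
4 (path: 3 -> 6; weights 4 = 4)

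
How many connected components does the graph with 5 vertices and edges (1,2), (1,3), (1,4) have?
2 (components: {1, 2, 3, 4}, {5})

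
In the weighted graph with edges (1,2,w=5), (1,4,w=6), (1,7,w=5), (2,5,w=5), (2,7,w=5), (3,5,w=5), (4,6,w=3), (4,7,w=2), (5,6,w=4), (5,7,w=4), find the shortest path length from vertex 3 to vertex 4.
11 (path: 3 -> 5 -> 7 -> 4; weights 5 + 4 + 2 = 11)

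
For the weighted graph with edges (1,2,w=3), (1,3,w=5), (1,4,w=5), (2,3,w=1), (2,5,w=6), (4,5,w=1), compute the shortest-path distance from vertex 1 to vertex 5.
6 (path: 1 -> 4 -> 5; weights 5 + 1 = 6)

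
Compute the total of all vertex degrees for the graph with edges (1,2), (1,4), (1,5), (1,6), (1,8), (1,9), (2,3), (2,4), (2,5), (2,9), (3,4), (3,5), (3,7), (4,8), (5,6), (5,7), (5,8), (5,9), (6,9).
38 (handshake: sum of degrees = 2|E| = 2 x 19 = 38)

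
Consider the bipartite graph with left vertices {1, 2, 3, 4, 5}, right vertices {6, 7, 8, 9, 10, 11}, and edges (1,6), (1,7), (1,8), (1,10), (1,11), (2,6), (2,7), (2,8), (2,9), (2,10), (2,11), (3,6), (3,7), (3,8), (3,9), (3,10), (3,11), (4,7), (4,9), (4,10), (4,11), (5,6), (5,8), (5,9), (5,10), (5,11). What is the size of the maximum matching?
5 (matching: (1,11), (2,10), (3,9), (4,7), (5,8); upper bound min(|L|,|R|) = min(5,6) = 5)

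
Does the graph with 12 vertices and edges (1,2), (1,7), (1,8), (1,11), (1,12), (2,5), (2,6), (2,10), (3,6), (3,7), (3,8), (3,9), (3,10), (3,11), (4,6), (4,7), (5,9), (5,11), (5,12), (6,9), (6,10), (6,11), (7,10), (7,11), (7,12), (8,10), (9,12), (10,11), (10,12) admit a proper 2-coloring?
No (odd cycle of length 3: 7 -> 1 -> 11 -> 7)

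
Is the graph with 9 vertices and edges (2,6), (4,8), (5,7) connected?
No, it has 6 components: {1}, {2, 6}, {3}, {4, 8}, {5, 7}, {9}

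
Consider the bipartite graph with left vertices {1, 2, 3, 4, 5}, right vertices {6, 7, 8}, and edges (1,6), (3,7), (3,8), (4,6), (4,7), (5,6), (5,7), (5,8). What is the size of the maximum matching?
3 (matching: (1,6), (3,8), (4,7); upper bound min(|L|,|R|) = min(5,3) = 3)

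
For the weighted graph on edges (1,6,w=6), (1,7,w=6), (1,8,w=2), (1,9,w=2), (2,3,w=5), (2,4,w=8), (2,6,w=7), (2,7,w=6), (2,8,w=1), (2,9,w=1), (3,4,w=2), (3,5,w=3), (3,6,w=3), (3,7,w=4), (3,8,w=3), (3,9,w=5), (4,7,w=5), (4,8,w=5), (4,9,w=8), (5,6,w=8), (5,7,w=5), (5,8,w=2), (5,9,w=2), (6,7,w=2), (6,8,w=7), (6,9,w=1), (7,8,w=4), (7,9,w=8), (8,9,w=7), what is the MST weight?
14 (MST edges: (1,8,w=2), (2,8,w=1), (2,9,w=1), (3,4,w=2), (3,6,w=3), (5,8,w=2), (6,7,w=2), (6,9,w=1); sum of weights 2 + 1 + 1 + 2 + 3 + 2 + 2 + 1 = 14)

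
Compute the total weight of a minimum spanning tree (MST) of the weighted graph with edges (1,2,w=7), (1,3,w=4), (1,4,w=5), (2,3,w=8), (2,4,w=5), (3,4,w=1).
10 (MST edges: (1,3,w=4), (2,4,w=5), (3,4,w=1); sum of weights 4 + 5 + 1 = 10)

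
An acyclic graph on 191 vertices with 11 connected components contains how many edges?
180 (Each of the 11 component trees on V_i vertices has V_i - 1 edges; summing gives V - C = 191 - 11 = 180)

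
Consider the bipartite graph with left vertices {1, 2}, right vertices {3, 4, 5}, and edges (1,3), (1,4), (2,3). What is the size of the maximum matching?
2 (matching: (1,4), (2,3); upper bound min(|L|,|R|) = min(2,3) = 2)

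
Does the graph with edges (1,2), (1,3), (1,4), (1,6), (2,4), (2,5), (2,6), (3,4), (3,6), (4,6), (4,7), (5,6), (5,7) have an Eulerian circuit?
No (4 vertices have odd degree: {3, 4, 5, 6}; Eulerian circuit requires 0)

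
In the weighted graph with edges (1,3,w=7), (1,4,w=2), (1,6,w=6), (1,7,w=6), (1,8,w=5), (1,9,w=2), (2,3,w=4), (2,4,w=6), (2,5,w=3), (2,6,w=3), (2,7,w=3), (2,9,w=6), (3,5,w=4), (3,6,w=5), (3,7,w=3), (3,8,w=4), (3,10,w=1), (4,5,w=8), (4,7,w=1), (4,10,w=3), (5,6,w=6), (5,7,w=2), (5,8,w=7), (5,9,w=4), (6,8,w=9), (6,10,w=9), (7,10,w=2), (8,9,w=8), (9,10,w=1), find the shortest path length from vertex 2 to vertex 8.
8 (path: 2 -> 3 -> 8; weights 4 + 4 = 8)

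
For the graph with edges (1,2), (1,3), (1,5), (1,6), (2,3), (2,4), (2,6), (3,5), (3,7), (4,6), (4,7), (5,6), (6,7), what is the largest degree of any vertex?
5 (attained at vertex 6)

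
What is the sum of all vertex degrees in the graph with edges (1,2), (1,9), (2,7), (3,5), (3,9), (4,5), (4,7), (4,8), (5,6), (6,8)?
20 (handshake: sum of degrees = 2|E| = 2 x 10 = 20)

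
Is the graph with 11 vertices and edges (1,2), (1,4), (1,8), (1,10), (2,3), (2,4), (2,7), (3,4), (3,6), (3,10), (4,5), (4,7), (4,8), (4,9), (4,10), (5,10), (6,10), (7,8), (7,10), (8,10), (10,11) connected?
Yes (BFS from 1 visits [1, 2, 4, 8, 10, 3, 7, 5, 9, 6, 11] — all 11 vertices reached)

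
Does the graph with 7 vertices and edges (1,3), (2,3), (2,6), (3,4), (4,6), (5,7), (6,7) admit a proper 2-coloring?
Yes. Partition: {1, 2, 4, 7}, {3, 5, 6}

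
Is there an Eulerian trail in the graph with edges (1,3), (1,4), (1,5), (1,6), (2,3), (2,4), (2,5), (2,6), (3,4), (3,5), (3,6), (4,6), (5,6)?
Yes (the graph is connected and exactly 2 vertices have odd degree: {3, 6}; any Eulerian path must start and end at those)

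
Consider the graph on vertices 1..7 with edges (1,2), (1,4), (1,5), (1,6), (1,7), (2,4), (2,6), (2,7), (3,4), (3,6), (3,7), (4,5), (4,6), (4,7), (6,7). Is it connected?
Yes (BFS from 1 visits [1, 2, 4, 5, 6, 7, 3] — all 7 vertices reached)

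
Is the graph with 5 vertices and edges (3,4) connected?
No, it has 4 components: {1}, {2}, {3, 4}, {5}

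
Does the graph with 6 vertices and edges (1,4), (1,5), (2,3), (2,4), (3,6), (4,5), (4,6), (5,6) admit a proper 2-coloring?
No (odd cycle of length 3: 4 -> 1 -> 5 -> 4)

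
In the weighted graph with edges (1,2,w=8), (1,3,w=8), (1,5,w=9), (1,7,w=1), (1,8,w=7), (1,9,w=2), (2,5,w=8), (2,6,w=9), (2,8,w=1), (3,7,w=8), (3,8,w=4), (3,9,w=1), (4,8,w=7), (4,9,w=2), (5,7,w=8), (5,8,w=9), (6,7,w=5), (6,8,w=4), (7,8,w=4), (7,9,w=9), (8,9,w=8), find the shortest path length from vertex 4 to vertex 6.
10 (path: 4 -> 9 -> 1 -> 7 -> 6; weights 2 + 2 + 1 + 5 = 10)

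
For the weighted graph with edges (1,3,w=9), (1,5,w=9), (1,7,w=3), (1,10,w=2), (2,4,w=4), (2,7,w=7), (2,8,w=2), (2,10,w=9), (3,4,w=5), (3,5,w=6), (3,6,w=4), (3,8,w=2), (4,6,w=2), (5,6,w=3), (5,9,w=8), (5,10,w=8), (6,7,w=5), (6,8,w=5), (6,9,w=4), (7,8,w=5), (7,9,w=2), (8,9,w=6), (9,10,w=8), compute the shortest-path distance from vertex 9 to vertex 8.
6 (path: 9 -> 8; weights 6 = 6)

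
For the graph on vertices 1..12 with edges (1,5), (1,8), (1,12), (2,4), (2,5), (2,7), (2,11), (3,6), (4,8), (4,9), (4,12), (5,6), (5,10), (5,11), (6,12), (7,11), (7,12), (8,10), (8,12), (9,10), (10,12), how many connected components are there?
1 (components: {1, 2, 3, 4, 5, 6, 7, 8, 9, 10, 11, 12})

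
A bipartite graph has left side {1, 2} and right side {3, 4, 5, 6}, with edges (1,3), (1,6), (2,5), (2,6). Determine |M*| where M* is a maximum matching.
2 (matching: (1,6), (2,5); upper bound min(|L|,|R|) = min(2,4) = 2)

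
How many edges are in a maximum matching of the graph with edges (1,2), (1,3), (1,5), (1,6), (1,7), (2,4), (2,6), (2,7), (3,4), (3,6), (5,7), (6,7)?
3 (matching: (1,6), (2,4), (5,7); upper bound floor(n/2) = floor(7/2) = 3)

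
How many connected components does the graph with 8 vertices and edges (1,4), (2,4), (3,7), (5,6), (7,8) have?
3 (components: {1, 2, 4}, {3, 7, 8}, {5, 6})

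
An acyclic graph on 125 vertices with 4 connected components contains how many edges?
121 (Each of the 4 component trees on V_i vertices has V_i - 1 edges; summing gives V - C = 125 - 4 = 121)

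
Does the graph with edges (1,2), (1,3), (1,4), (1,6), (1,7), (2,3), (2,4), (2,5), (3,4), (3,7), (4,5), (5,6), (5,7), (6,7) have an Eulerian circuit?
No (2 vertices have odd degree: {1, 6}; Eulerian circuit requires 0)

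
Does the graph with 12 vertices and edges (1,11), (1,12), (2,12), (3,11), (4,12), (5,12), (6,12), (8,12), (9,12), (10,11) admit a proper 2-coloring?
Yes. Partition: {1, 2, 3, 4, 5, 6, 7, 8, 9, 10}, {11, 12}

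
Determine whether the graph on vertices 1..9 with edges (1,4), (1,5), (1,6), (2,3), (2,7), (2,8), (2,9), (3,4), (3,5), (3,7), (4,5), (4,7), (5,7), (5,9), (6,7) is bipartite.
No (odd cycle of length 3: 4 -> 1 -> 5 -> 4)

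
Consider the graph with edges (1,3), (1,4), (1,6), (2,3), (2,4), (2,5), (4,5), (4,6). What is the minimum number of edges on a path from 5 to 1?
2 (path: 5 -> 4 -> 1, 2 edges)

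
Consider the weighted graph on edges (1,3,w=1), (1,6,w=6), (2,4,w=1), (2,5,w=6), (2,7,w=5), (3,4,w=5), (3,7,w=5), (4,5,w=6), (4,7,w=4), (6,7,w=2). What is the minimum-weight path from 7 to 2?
5 (path: 7 -> 2; weights 5 = 5)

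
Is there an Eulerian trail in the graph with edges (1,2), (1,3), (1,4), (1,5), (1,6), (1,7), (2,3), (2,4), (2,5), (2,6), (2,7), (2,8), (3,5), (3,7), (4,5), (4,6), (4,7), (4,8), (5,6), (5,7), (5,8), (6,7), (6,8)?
Yes (the graph is connected and exactly 2 vertices have odd degree: {2, 5}; any Eulerian path must start and end at those)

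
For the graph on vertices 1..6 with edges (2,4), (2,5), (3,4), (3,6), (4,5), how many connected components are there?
2 (components: {1}, {2, 3, 4, 5, 6})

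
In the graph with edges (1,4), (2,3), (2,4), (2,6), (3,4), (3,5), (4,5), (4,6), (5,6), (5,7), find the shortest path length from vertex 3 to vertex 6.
2 (path: 3 -> 2 -> 6, 2 edges)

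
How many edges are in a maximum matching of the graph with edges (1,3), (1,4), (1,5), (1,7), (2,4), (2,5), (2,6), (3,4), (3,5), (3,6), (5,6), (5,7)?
3 (matching: (2,4), (3,6), (5,7); upper bound floor(n/2) = floor(7/2) = 3)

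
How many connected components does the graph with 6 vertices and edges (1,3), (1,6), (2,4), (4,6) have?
2 (components: {1, 2, 3, 4, 6}, {5})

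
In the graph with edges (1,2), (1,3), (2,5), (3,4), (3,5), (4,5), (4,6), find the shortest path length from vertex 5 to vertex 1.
2 (path: 5 -> 3 -> 1, 2 edges)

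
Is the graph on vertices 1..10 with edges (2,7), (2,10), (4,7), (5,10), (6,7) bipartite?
Yes. Partition: {1, 2, 3, 4, 5, 6, 8, 9}, {7, 10}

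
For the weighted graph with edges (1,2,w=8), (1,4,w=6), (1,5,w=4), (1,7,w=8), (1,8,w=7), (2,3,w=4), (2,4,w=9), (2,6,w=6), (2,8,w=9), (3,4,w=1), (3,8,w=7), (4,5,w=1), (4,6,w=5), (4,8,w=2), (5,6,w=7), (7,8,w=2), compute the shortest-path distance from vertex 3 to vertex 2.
4 (path: 3 -> 2; weights 4 = 4)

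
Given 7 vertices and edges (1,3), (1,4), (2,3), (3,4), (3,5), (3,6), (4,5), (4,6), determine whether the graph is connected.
No, it has 2 components: {1, 2, 3, 4, 5, 6}, {7}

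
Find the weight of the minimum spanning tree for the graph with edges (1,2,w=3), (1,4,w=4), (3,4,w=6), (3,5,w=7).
20 (MST edges: (1,2,w=3), (1,4,w=4), (3,4,w=6), (3,5,w=7); sum of weights 3 + 4 + 6 + 7 = 20)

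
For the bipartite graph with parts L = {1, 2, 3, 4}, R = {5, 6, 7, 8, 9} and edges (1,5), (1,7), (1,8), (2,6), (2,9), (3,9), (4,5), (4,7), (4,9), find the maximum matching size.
4 (matching: (1,8), (2,6), (3,9), (4,7); upper bound min(|L|,|R|) = min(4,5) = 4)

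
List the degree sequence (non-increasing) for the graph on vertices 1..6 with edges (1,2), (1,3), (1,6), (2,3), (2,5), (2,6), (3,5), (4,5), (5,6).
[4, 4, 3, 3, 3, 1] (degrees: deg(1)=3, deg(2)=4, deg(3)=3, deg(4)=1, deg(5)=4, deg(6)=3)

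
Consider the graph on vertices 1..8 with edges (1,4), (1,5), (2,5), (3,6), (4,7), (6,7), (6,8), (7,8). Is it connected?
Yes (BFS from 1 visits [1, 4, 5, 7, 2, 6, 8, 3] — all 8 vertices reached)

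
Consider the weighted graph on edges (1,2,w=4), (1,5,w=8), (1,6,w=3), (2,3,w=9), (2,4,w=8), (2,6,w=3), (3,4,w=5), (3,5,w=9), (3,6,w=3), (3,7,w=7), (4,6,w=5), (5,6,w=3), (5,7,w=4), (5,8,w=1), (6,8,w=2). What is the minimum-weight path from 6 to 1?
3 (path: 6 -> 1; weights 3 = 3)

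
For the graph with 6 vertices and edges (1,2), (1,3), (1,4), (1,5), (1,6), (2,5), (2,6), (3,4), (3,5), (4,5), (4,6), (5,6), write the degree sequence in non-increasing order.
[5, 5, 4, 4, 3, 3] (degrees: deg(1)=5, deg(2)=3, deg(3)=3, deg(4)=4, deg(5)=5, deg(6)=4)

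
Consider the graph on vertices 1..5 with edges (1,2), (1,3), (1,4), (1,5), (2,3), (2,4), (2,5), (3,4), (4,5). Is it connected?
Yes (BFS from 1 visits [1, 2, 3, 4, 5] — all 5 vertices reached)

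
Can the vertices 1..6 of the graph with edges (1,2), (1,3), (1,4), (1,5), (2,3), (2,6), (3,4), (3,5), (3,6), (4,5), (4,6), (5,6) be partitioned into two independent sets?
No (odd cycle of length 3: 4 -> 1 -> 5 -> 4)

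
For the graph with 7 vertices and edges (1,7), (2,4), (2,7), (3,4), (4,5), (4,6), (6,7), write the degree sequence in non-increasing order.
[4, 3, 2, 2, 1, 1, 1] (degrees: deg(1)=1, deg(2)=2, deg(3)=1, deg(4)=4, deg(5)=1, deg(6)=2, deg(7)=3)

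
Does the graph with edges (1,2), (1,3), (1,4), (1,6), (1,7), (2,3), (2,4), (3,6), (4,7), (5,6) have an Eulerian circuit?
No (6 vertices have odd degree: {1, 2, 3, 4, 5, 6}; Eulerian circuit requires 0)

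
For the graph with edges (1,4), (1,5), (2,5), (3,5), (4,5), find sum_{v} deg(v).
10 (handshake: sum of degrees = 2|E| = 2 x 5 = 10)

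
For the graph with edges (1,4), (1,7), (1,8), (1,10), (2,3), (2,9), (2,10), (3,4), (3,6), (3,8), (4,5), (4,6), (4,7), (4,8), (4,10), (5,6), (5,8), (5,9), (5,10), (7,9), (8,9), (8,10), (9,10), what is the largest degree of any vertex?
7 (attained at vertex 4)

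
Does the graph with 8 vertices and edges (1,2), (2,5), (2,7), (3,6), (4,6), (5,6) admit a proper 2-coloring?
Yes. Partition: {1, 3, 4, 5, 7, 8}, {2, 6}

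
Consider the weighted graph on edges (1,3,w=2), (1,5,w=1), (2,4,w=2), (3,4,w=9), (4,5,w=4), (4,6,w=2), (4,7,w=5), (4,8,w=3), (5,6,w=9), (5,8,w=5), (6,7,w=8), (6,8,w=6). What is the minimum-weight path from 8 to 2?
5 (path: 8 -> 4 -> 2; weights 3 + 2 = 5)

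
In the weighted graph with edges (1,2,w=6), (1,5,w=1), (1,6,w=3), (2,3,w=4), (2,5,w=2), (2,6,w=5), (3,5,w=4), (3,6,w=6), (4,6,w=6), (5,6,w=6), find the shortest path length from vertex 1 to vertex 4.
9 (path: 1 -> 6 -> 4; weights 3 + 6 = 9)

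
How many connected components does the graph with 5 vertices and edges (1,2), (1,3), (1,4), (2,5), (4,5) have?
1 (components: {1, 2, 3, 4, 5})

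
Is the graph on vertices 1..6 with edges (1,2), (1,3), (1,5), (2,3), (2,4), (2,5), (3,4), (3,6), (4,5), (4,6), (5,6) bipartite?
No (odd cycle of length 3: 2 -> 1 -> 3 -> 2)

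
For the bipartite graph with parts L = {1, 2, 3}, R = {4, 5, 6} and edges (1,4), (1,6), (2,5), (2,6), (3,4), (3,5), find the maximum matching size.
3 (matching: (1,6), (2,5), (3,4); upper bound min(|L|,|R|) = min(3,3) = 3)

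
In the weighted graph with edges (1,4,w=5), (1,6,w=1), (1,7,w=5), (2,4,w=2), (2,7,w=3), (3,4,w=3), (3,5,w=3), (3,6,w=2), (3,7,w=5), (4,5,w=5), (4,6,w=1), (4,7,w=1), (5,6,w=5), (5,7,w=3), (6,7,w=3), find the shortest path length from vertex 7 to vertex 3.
4 (path: 7 -> 4 -> 3; weights 1 + 3 = 4)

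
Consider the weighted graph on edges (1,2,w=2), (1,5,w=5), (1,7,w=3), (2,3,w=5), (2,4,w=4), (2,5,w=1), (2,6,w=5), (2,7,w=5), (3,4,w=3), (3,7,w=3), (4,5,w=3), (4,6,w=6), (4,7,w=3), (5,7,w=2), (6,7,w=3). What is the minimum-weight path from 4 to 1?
6 (path: 4 -> 7 -> 1; weights 3 + 3 = 6)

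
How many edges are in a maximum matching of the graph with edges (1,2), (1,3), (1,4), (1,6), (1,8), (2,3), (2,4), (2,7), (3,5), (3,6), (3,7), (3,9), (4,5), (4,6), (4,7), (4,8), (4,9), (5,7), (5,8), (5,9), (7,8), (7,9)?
4 (matching: (1,6), (3,5), (4,9), (7,8); upper bound floor(n/2) = floor(9/2) = 4)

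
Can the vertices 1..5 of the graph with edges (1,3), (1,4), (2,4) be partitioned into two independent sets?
Yes. Partition: {1, 2, 5}, {3, 4}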